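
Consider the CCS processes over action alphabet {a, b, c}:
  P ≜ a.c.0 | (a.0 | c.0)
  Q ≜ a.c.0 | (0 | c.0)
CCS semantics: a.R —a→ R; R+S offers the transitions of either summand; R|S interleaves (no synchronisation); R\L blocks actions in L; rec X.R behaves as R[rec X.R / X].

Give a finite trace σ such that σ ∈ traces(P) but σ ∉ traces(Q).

aa

P's transition system — 12 states:
  m0 = a.c.0 | (a.0 | c.0) ⊢ ··a··> m1, ··a··> m2, ··c··> m3
  m1 = a.c.0 | (0 | c.0) ⊢ ··a··> m4, ··c··> m5
  m2 = c.0 | (a.0 | c.0) ⊢ ··a··> m4, ··c··> m6, ··c··> m7
  m3 = a.c.0 | (a.0 | 0) ⊢ ··a··> m5, ··a··> m7
  m4 = c.0 | (0 | c.0) ⊢ ··c··> m8, ··c··> m9
  m5 = a.c.0 | (0 | 0) ⊢ ··a··> m9
  m6 = 0 | (a.0 | c.0) ⊢ ··a··> m8, ··c··> m10
  m7 = c.0 | (a.0 | 0) ⊢ ··a··> m9, ··c··> m10
  m8 = 0 | (0 | c.0) ⊢ ··c··> m11
  m9 = c.0 | (0 | 0) ⊢ ··c··> m11
  m10 = 0 | (a.0 | 0) ⊢ ··a··> m11
  m11 = 0 | (0 | 0) ⊢ (no moves)
Q's transition system — 6 states:
  n0 = a.c.0 | (0 | c.0) ⊢ ··a··> n1, ··c··> n2
  n1 = c.0 | (0 | c.0) ⊢ ··c··> n3, ··c··> n4
  n2 = a.c.0 | (0 | 0) ⊢ ··a··> n4
  n3 = 0 | (0 | c.0) ⊢ ··c··> n5
  n4 = c.0 | (0 | 0) ⊢ ··c··> n5
  n5 = 0 | (0 | 0) ⊢ (no moves)
Trace ⟨aa⟩ through P, begin at {m0}:
  after a @ step 1: {m1, m2}
  after a @ step 2: {m4}
  — P admits the full trace.
Trace ⟨aa⟩ through Q, begin at {n0}:
  after a @ step 1: {n1}
  after a @ step 2: no successor for Q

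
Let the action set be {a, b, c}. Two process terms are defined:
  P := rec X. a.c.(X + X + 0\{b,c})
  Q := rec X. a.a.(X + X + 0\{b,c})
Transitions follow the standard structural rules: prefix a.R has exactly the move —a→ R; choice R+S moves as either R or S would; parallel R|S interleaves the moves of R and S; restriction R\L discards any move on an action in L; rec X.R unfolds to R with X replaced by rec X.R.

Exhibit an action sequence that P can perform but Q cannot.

ac

Reachable graph of P (3 states):
  p0 = rec X. a.c.(X + X + 0\{b,c}) has moves —a→ p1
  p1 = c.((rec X. a.c.(X + X + 0\{b,c})) + (rec X. a.c.(X + X + 0\{b,c})) + 0\{b,c}) has moves —c→ p2
  p2 = (rec X. a.c.(X + X + 0\{b,c})) + (rec X. a.c.(X + X + 0\{b,c})) + 0\{b,c} has moves —a→ p1
Reachable graph of Q (3 states):
  q0 = rec X. a.a.(X + X + 0\{b,c}) has moves —a→ q1
  q1 = a.((rec X. a.a.(X + X + 0\{b,c})) + (rec X. a.a.(X + X + 0\{b,c})) + 0\{b,c}) has moves —a→ q2
  q2 = (rec X. a.a.(X + X + 0\{b,c})) + (rec X. a.a.(X + X + 0\{b,c})) + 0\{b,c} has moves —a→ q1
Trace ⟨ac⟩ through P, begin at {p0}:
  after a @ step 1: {p1}
  after c @ step 2: {p2}
  ✓ P
Trace ⟨ac⟩ through Q, begin at {q0}:
  after a @ step 1: {q1}
  after c @ step 2: no successor for Q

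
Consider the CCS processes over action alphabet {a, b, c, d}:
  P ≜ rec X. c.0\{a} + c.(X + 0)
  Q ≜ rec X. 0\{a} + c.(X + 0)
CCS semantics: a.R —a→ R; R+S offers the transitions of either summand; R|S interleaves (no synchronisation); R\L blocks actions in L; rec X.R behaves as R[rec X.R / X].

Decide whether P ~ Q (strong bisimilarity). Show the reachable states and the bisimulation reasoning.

NO

Reachable graph of P (3 states):
  s0 = rec X. c.0\{a} + c.(X + 0) | --c--▸ s1, --c--▸ s2
  s1 = (rec X. c.0\{a} + c.(X + 0)) + 0 | --c--▸ s1, --c--▸ s2
  s2 = 0\{a} | stopped
Reachable graph of Q (2 states):
  t0 = rec X. 0\{a} + c.(X + 0) | --c--▸ t1
  t1 = (rec X. 0\{a} + c.(X + 0)) + 0 | --c--▸ t1
Coarsest stable partition (strong bisimilarity classes):
  B0 = {s0, s1}
  B1 = {s2}
  B2 = {t0, t1}
s0 ∈ B0, t0 ∈ B2 → different blocks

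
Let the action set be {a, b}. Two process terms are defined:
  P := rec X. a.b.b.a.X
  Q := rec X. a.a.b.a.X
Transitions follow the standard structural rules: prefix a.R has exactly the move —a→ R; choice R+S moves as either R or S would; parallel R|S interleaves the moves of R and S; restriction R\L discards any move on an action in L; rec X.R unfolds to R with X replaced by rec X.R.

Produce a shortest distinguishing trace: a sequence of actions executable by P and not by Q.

ab

LTS(P): 4 reachable states
  s0 = rec X. a.b.b.a.X has moves -a-> s1
  s1 = b.b.a.(rec X. a.b.b.a.X) has moves -b-> s2
  s2 = b.a.(rec X. a.b.b.a.X) has moves -b-> s3
  s3 = a.(rec X. a.b.b.a.X) has moves -a-> s0
LTS(Q): 4 reachable states
  t0 = rec X. a.a.b.a.X has moves -a-> t1
  t1 = a.b.a.(rec X. a.a.b.a.X) has moves -a-> t2
  t2 = b.a.(rec X. a.a.b.a.X) has moves -b-> t3
  t3 = a.(rec X. a.a.b.a.X) has moves -a-> t0
Executing ab from P (initial set {s0}):
  after a @ step 1: {s1}
  after b @ step 2: {s2}
  ✓ P
Executing ab from Q (initial set {t0}):
  after a @ step 1: {t1}
  after b @ step 2: ∅ (Q stuck)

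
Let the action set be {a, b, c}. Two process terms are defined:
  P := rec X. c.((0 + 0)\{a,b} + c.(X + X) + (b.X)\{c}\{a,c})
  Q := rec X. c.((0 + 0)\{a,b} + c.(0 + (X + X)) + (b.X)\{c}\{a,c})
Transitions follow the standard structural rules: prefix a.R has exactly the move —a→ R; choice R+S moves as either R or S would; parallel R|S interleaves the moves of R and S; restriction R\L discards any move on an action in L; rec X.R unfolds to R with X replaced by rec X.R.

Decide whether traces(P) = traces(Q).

traces(P) = traces(Q)

Reachable graph of P (4 states):
  p0 = rec X. c.((0 + 0)\{a,b} + c.(X + X) + (b.X)\{c}\{a,c}) has moves ··c··> p1
  p1 = (0 + 0)\{a,b} + c.((rec X. c.((0 + 0)\{a,b} + c.(X + X) + (b.X)\{c}\{a,c})) + (rec X. c.((0 + 0)\{a,b} + c.(X + X) + (b.X)\{c}\{a,c}))) + (b.(rec X. c.((0 + 0)\{a,b} + c.(X + X) + (b.X)\{c}\{a,c})))\{c}\{a,c} has moves ··b··> p2, ··c··> p3
  p2 = (rec X. c.((0 + 0)\{a,b} + c.(X + X) + (b.X)\{c}\{a,c}))\{c}\{a,c} has moves stopped
  p3 = (rec X. c.((0 + 0)\{a,b} + c.(X + X) + (b.X)\{c}\{a,c})) + (rec X. c.((0 + 0)\{a,b} + c.(X + X) + (b.X)\{c}\{a,c})) has moves ··c··> p1
Reachable graph of Q (4 states):
  q0 = rec X. c.((0 + 0)\{a,b} + c.(0 + (X + X)) + (b.X)\{c}\{a,c}) has moves ··c··> q1
  q1 = (0 + 0)\{a,b} + c.(0 + ((rec X. c.((0 + 0)\{a,b} + c.(0 + (X + X)) + (b.X)\{c}\{a,c})) + (rec X. c.((0 + 0)\{a,b} + c.(0 + (X + X)) + (b.X)\{c}\{a,c})))) + (b.(rec X. c.((0 + 0)\{a,b} + c.(0 + (X + X)) + (b.X)\{c}\{a,c})))\{c}\{a,c} has moves ··b··> q2, ··c··> q3
  q2 = (rec X. c.((0 + 0)\{a,b} + c.(0 + (X + X)) + (b.X)\{c}\{a,c}))\{c}\{a,c} has moves stopped
  q3 = 0 + ((rec X. c.((0 + 0)\{a,b} + c.(0 + (X + X)) + (b.X)\{c}\{a,c})) + (rec X. c.((0 + 0)\{a,b} + c.(0 + (X + X)) + (b.X)\{c}\{a,c}))) has moves ··c··> q1
Coarsest stable partition (strong bisimilarity classes):
  B0 = {p0, p3, q0, q3}
  B1 = {p1, q1}
  B2 = {p2, q2}
p0 ∈ B0, q0 ∈ B0 → same block
Bisimilar ⇒ trace-equivalent.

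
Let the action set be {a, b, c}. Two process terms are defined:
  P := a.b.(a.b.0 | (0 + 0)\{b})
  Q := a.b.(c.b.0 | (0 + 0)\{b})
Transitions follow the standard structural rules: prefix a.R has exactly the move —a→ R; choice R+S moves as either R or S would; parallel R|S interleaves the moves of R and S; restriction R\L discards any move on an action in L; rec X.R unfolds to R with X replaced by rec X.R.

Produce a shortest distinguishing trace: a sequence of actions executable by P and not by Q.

aba

P's transition system — 5 states:
  s0 = a.b.(a.b.0 | (0 + 0)\{b}) ⊢ —a→ s1
  s1 = b.(a.b.0 | (0 + 0)\{b}) ⊢ —b→ s2
  s2 = a.b.0 | (0 + 0)\{b} ⊢ —a→ s3
  s3 = b.0 | (0 + 0)\{b} ⊢ —b→ s4
  s4 = 0 | (0 + 0)\{b} ⊢ (no moves)
Q's transition system — 5 states:
  t0 = a.b.(c.b.0 | (0 + 0)\{b}) ⊢ —a→ t1
  t1 = b.(c.b.0 | (0 + 0)\{b}) ⊢ —b→ t2
  t2 = c.b.0 | (0 + 0)\{b} ⊢ —c→ t3
  t3 = b.0 | (0 + 0)\{b} ⊢ —b→ t4
  t4 = 0 | (0 + 0)\{b} ⊢ (no moves)
Run σ = ⟨aba⟩ on P: start {s0}
  step 1 (a): {s1}
  step 2 (b): {s2}
  step 3 (a): {s3}
  ✓ P
Run σ = ⟨aba⟩ on Q: start {t0}
  step 1 (a): {t1}
  step 2 (b): {t2}
  step 3 (a): ∅ (Q stuck)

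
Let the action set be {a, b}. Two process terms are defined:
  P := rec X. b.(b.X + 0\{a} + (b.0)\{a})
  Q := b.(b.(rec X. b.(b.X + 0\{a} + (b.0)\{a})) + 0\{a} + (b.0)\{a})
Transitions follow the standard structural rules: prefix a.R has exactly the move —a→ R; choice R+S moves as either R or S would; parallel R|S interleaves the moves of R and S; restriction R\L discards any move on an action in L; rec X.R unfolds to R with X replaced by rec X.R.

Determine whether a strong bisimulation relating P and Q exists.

bisimilar

P's transition system — 3 states:
  m0 = rec X. b.(b.X + 0\{a} + (b.0)\{a}) ⊢ =b=> m1
  m1 = b.(rec X. b.(b.X + 0\{a} + (b.0)\{a})) + 0\{a} + (b.0)\{a} ⊢ =b=> m0, =b=> m2
  m2 = 0\{a} ⊢ deadlocked
Q's transition system — 4 states:
  n0 = b.(b.(rec X. b.(b.X + 0\{a} + (b.0)\{a})) + 0\{a} + (b.0)\{a}) ⊢ =b=> n1
  n1 = b.(rec X. b.(b.X + 0\{a} + (b.0)\{a})) + 0\{a} + (b.0)\{a} ⊢ =b=> n2, =b=> n3
  n2 = 0\{a} ⊢ deadlocked
  n3 = rec X. b.(b.X + 0\{a} + (b.0)\{a}) ⊢ =b=> n1
Partition-refinement fixed point:
  B0 = {m0, n0, n3}
  B1 = {m1, n1}
  B2 = {m2, n2}
m0 ∈ B0, n0 ∈ B0 → same block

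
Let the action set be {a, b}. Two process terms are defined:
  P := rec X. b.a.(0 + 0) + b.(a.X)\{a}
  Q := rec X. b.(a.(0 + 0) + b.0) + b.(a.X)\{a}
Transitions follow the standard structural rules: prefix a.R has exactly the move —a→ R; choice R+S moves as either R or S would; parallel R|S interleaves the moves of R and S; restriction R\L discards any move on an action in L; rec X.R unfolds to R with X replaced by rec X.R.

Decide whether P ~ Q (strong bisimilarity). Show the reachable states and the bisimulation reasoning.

P ≁ Q

P's transition system — 4 states:
  p0 = rec X. b.a.(0 + 0) + b.(a.X)\{a} → --b--▸ p1, --b--▸ p2
  p1 = (a.(rec X. b.a.(0 + 0) + b.(a.X)\{a}))\{a} → deadlocked
  p2 = a.(0 + 0) → --a--▸ p3
  p3 = 0 + 0 → deadlocked
Q's transition system — 5 states:
  q0 = rec X. b.(a.(0 + 0) + b.0) + b.(a.X)\{a} → --b--▸ q1, --b--▸ q2
  q1 = (a.(rec X. b.(a.(0 + 0) + b.0) + b.(a.X)\{a}))\{a} → deadlocked
  q2 = a.(0 + 0) + b.0 → --a--▸ q3, --b--▸ q4
  q3 = 0 + 0 → deadlocked
  q4 = 0 → deadlocked
Partition-refinement fixed point:
  B0 = {p0}
  B1 = {p1, p3, q1, q3, q4}
  B2 = {p2}
  B3 = {q0}
  B4 = {q2}
p0 ∈ B0, q0 ∈ B3 → different blocks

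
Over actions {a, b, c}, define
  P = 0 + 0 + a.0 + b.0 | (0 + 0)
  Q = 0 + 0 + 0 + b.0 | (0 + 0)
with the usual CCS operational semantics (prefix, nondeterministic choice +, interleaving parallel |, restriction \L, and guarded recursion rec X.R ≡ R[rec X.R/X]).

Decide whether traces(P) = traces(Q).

LTS(P): 3 reachable states
  p0 = 0 + 0 + a.0 + b.0 | (0 + 0) has moves =a=> p1, =b=> p2
  p1 = 0 has moves stopped
  p2 = 0 | (0 + 0) has moves stopped
LTS(Q): 2 reachable states
  q0 = 0 + 0 + 0 + b.0 | (0 + 0) has moves =b=> q1
  q1 = 0 | (0 + 0) has moves stopped
Run σ = ⟨a⟩ on P: start {p0}
  after a @ step 1: {p1}
  ✓ P
Run σ = ⟨a⟩ on Q: start {q0}
  after a @ step 1: ∅ (Q stuck)

trace-distinct — witness ⟨a⟩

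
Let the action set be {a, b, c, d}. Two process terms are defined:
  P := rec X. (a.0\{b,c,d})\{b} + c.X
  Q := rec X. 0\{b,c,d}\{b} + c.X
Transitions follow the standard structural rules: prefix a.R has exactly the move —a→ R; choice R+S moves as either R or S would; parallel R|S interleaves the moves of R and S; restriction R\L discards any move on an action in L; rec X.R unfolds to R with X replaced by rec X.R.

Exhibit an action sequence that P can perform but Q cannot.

Reachable graph of P (2 states):
  m0 = rec X. (a.0\{b,c,d})\{b} + c.X ⊢ --a--▸ m1, --c--▸ m0
  m1 = 0\{b,c,d}\{b} ⊢ ·
Reachable graph of Q (1 states):
  n0 = rec X. 0\{b,c,d}\{b} + c.X ⊢ --c--▸ n0
Trace ⟨a⟩ through P, begin at {m0}:
  [1] a ⇒ {m1}
  ✓ P
Trace ⟨a⟩ through Q, begin at {n0}:
  [1] a ⇒ no successor for Q

a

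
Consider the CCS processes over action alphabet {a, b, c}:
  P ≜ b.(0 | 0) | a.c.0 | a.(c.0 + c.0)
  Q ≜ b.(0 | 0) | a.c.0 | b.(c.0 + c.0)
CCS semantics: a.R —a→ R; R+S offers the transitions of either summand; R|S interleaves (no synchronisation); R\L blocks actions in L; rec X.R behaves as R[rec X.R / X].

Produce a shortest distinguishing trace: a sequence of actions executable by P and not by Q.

LTS(P): 18 reachable states
  m0 = b.(0 | 0) | a.c.0 | a.(c.0 + c.0) | --a--▸ m1, --a--▸ m2, --b--▸ m3
  m1 = b.(0 | 0) | a.c.0 | (c.0 + c.0) | --a--▸ m4, --b--▸ m5, --c--▸ m6
  m2 = b.(0 | 0) | c.0 | a.(c.0 + c.0) | --a--▸ m4, --b--▸ m7, --c--▸ m8
  m3 = 0 | 0 | a.c.0 | a.(c.0 + c.0) | --a--▸ m5, --a--▸ m7
  m4 = b.(0 | 0) | c.0 | (c.0 + c.0) | --b--▸ m9, --c--▸ m10, --c--▸ m11
  m5 = 0 | 0 | a.c.0 | (c.0 + c.0) | --a--▸ m9, --c--▸ m12
  m6 = b.(0 | 0) | a.c.0 | 0 | --a--▸ m11, --b--▸ m12
  m7 = 0 | 0 | c.0 | a.(c.0 + c.0) | --a--▸ m9, --c--▸ m13
  m8 = b.(0 | 0) | 0 | a.(c.0 + c.0) | --a--▸ m10, --b--▸ m13
  m9 = 0 | 0 | c.0 | (c.0 + c.0) | --c--▸ m14, --c--▸ m15
  m10 = b.(0 | 0) | 0 | (c.0 + c.0) | --b--▸ m14, --c--▸ m16
  m11 = b.(0 | 0) | c.0 | 0 | --b--▸ m15, --c--▸ m16
  m12 = 0 | 0 | a.c.0 | 0 | --a--▸ m15
  m13 = 0 | 0 | 0 | a.(c.0 + c.0) | --a--▸ m14
  m14 = 0 | 0 | 0 | (c.0 + c.0) | --c--▸ m17
  m15 = 0 | 0 | c.0 | 0 | --c--▸ m17
  m16 = b.(0 | 0) | 0 | 0 | --b--▸ m17
  m17 = 0 | 0 | 0 | 0 | (no moves)
LTS(Q): 18 reachable states
  n0 = b.(0 | 0) | a.c.0 | b.(c.0 + c.0) | --a--▸ n1, --b--▸ n2, --b--▸ n3
  n1 = b.(0 | 0) | c.0 | b.(c.0 + c.0) | --b--▸ n4, --b--▸ n5, --c--▸ n6
  n2 = 0 | 0 | a.c.0 | b.(c.0 + c.0) | --a--▸ n4, --b--▸ n7
  n3 = b.(0 | 0) | a.c.0 | (c.0 + c.0) | --a--▸ n5, --b--▸ n7, --c--▸ n8
  n4 = 0 | 0 | c.0 | b.(c.0 + c.0) | --b--▸ n9, --c--▸ n10
  n5 = b.(0 | 0) | c.0 | (c.0 + c.0) | --b--▸ n9, --c--▸ n11, --c--▸ n12
  n6 = b.(0 | 0) | 0 | b.(c.0 + c.0) | --b--▸ n10, --b--▸ n11
  n7 = 0 | 0 | a.c.0 | (c.0 + c.0) | --a--▸ n9, --c--▸ n13
  n8 = b.(0 | 0) | a.c.0 | 0 | --a--▸ n12, --b--▸ n13
  n9 = 0 | 0 | c.0 | (c.0 + c.0) | --c--▸ n14, --c--▸ n15
  n10 = 0 | 0 | 0 | b.(c.0 + c.0) | --b--▸ n14
  n11 = b.(0 | 0) | 0 | (c.0 + c.0) | --b--▸ n14, --c--▸ n16
  n12 = b.(0 | 0) | c.0 | 0 | --b--▸ n15, --c--▸ n16
  n13 = 0 | 0 | a.c.0 | 0 | --a--▸ n15
  n14 = 0 | 0 | 0 | (c.0 + c.0) | --c--▸ n17
  n15 = 0 | 0 | c.0 | 0 | --c--▸ n17
  n16 = b.(0 | 0) | 0 | 0 | --b--▸ n17
  n17 = 0 | 0 | 0 | 0 | (no moves)
Run σ = ⟨aa⟩ on P: start {m0}
  after a @ step 1: {m1, m2}
  after a @ step 2: {m4}
  P completes σ.
Run σ = ⟨aa⟩ on Q: start {n0}
  after a @ step 1: {n1}
  after a @ step 2: ∅ (Q stuck)

aa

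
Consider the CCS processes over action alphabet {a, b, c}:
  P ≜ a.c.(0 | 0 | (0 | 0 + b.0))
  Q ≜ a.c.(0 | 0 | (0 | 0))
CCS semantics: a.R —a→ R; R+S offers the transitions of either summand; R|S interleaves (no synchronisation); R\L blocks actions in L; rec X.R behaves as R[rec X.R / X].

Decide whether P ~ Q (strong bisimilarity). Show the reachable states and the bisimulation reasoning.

Reachable graph of P (4 states):
  u0 = a.c.(0 | 0 | (0 | 0 + b.0)) :: --a--▸ u1
  u1 = c.(0 | 0 | (0 | 0 + b.0)) :: --c--▸ u2
  u2 = 0 | 0 | (0 | 0 + b.0) :: --b--▸ u3
  u3 = 0 | 0 | 0 :: (no moves)
Reachable graph of Q (3 states):
  v0 = a.c.(0 | 0 | (0 | 0)) :: --a--▸ v1
  v1 = c.(0 | 0 | (0 | 0)) :: --c--▸ v2
  v2 = 0 | 0 | (0 | 0) :: (no moves)
Partition-refinement fixed point:
  B0 = {u0}
  B1 = {u1}
  B2 = {u2}
  B3 = {u3, v2}
  B4 = {v0}
  B5 = {v1}
u0 ∈ B0, v0 ∈ B4 → different blocks

NO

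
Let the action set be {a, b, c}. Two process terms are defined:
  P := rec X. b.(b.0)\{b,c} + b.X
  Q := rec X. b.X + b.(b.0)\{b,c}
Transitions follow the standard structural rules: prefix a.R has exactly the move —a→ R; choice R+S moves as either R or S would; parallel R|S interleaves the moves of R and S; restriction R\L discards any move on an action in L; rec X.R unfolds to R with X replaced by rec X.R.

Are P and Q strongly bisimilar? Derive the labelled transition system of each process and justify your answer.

Reachable graph of P (2 states):
  u0 = rec X. b.(b.0)\{b,c} + b.X ⊢ -b-> u0, -b-> u1
  u1 = (b.0)\{b,c} ⊢ deadlocked
Reachable graph of Q (2 states):
  v0 = rec X. b.X + b.(b.0)\{b,c} ⊢ -b-> v0, -b-> v1
  v1 = (b.0)\{b,c} ⊢ deadlocked
Bisimilarity quotient blocks:
  B0 = {u0, v0}
  B1 = {u1, v1}
u0 ∈ B0, v0 ∈ B0 → same block

YES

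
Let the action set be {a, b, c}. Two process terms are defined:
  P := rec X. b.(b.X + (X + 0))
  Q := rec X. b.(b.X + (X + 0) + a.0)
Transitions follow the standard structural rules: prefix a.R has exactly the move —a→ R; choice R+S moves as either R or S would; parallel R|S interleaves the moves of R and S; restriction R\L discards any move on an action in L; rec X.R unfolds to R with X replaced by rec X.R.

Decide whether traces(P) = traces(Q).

NO — witness ⟨ba⟩

Reachable graph of P (2 states):
  u0 = rec X. b.(b.X + (X + 0)) ⊢ —b→ u1
  u1 = b.(rec X. b.(b.X + (X + 0))) + ((rec X. b.(b.X + (X + 0))) + 0) ⊢ —b→ u0, —b→ u1
Reachable graph of Q (3 states):
  v0 = rec X. b.(b.X + (X + 0) + a.0) ⊢ —b→ v1
  v1 = b.(rec X. b.(b.X + (X + 0) + a.0)) + ((rec X. b.(b.X + (X + 0) + a.0)) + 0) + a.0 ⊢ —a→ v2, —b→ v0, —b→ v1
  v2 = 0 ⊢ ·
Executing ba from Q (initial set {v0}):
  [1] b ⇒ {v1}
  [2] a ⇒ {v2}
  Q completes σ.
Executing ba from P (initial set {u0}):
  [1] b ⇒ {u1}
  [2] a ⇒ no successor for P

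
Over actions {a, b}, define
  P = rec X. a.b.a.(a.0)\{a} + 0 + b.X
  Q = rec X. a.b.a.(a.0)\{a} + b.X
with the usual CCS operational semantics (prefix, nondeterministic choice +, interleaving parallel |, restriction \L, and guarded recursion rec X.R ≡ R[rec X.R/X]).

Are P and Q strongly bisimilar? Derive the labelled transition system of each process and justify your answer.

P's transition system — 4 states:
  p0 = rec X. a.b.a.(a.0)\{a} + 0 + b.X has moves --a--▸ p1, --b--▸ p0
  p1 = b.a.(a.0)\{a} has moves --b--▸ p2
  p2 = a.(a.0)\{a} has moves --a--▸ p3
  p3 = (a.0)\{a} has moves ∅
Q's transition system — 4 states:
  q0 = rec X. a.b.a.(a.0)\{a} + b.X has moves --a--▸ q1, --b--▸ q0
  q1 = b.a.(a.0)\{a} has moves --b--▸ q2
  q2 = a.(a.0)\{a} has moves --a--▸ q3
  q3 = (a.0)\{a} has moves ∅
Coarsest stable partition (strong bisimilarity classes):
  B0 = {p0, q0}
  B1 = {p1, q1}
  B2 = {p2, q2}
  B3 = {p3, q3}
p0 ∈ B0, q0 ∈ B0 → same block

bisimilar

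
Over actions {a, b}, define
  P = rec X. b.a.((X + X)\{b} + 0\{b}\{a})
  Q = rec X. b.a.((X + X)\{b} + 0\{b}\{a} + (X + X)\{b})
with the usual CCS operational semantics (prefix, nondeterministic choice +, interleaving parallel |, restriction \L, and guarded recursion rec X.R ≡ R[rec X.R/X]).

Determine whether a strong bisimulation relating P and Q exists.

P ~ Q

P's transition system — 3 states:
  s0 = rec X. b.a.((X + X)\{b} + 0\{b}\{a}) → =b=> s1
  s1 = a.(((rec X. b.a.((X + X)\{b} + 0\{b}\{a})) + (rec X. b.a.((X + X)\{b} + 0\{b}\{a})))\{b} + 0\{b}\{a}) → =a=> s2
  s2 = ((rec X. b.a.((X + X)\{b} + 0\{b}\{a})) + (rec X. b.a.((X + X)\{b} + 0\{b}\{a})))\{b} + 0\{b}\{a} → deadlocked
Q's transition system — 3 states:
  t0 = rec X. b.a.((X + X)\{b} + 0\{b}\{a} + (X + X)\{b}) → =b=> t1
  t1 = a.(((rec X. b.a.((X + X)\{b} + 0\{b}\{a} + (X + X)\{b})) + (rec X. b.a.((X + X)\{b} + 0\{b}\{a} + (X + X)\{b})))\{b} + 0\{b}\{a} + ((rec X. b.a.((X + X)\{b} + 0\{b}\{a} + (X + X)\{b})) + (rec X. b.a.((X + X)\{b} + 0\{b}\{a} + (X + X)\{b})))\{b}) → =a=> t2
  t2 = ((rec X. b.a.((X + X)\{b} + 0\{b}\{a} + (X + X)\{b})) + (rec X. b.a.((X + X)\{b} + 0\{b}\{a} + (X + X)\{b})))\{b} + 0\{b}\{a} + ((rec X. b.a.((X + X)\{b} + 0\{b}\{a} + (X + X)\{b})) + (rec X. b.a.((X + X)\{b} + 0\{b}\{a} + (X + X)\{b})))\{b} → deadlocked
Bisimilarity quotient blocks:
  B0 = {s0, t0}
  B1 = {s1, t1}
  B2 = {s2, t2}
s0 ∈ B0, t0 ∈ B0 → same block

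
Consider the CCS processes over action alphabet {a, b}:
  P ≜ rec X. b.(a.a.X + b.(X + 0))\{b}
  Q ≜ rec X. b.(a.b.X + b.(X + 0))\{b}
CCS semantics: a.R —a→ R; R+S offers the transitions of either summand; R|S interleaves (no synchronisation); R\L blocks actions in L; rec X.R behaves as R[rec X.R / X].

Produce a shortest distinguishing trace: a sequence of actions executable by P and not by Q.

LTS(P): 4 reachable states
  p0 = rec X. b.(a.a.X + b.(X + 0))\{b} → --b--▸ p1
  p1 = (a.a.(rec X. b.(a.a.X + b.(X + 0))\{b}) + b.((rec X. b.(a.a.X + b.(X + 0))\{b}) + 0))\{b} → --a--▸ p2
  p2 = (a.(rec X. b.(a.a.X + b.(X + 0))\{b}))\{b} → --a--▸ p3
  p3 = (rec X. b.(a.a.X + b.(X + 0))\{b})\{b} → deadlocked
LTS(Q): 3 reachable states
  q0 = rec X. b.(a.b.X + b.(X + 0))\{b} → --b--▸ q1
  q1 = (a.b.(rec X. b.(a.b.X + b.(X + 0))\{b}) + b.((rec X. b.(a.b.X + b.(X + 0))\{b}) + 0))\{b} → --a--▸ q2
  q2 = (b.(rec X. b.(a.b.X + b.(X + 0))\{b}))\{b} → deadlocked
Run σ = ⟨baa⟩ on P: start {p0}
  step 1 (b): {p1}
  step 2 (a): {p2}
  step 3 (a): {p3}
  P completes σ.
Run σ = ⟨baa⟩ on Q: start {q0}
  step 1 (b): {q1}
  step 2 (a): {q2}
  step 3 (a): no successor for Q

baa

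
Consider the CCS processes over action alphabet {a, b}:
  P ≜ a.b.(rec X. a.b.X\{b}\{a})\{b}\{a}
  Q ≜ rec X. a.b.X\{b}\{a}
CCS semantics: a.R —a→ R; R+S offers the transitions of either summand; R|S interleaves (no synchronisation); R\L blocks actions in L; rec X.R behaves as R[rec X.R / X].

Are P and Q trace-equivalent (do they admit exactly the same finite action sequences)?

YES

P's transition system — 3 states:
  m0 = a.b.(rec X. a.b.X\{b}\{a})\{b}\{a} → -a-> m1
  m1 = b.(rec X. a.b.X\{b}\{a})\{b}\{a} → -b-> m2
  m2 = (rec X. a.b.X\{b}\{a})\{b}\{a} → ∅
Q's transition system — 3 states:
  n0 = rec X. a.b.X\{b}\{a} → -a-> n1
  n1 = b.(rec X. a.b.X\{b}\{a})\{b}\{a} → -b-> n2
  n2 = (rec X. a.b.X\{b}\{a})\{b}\{a} → ∅
Bisimilarity quotient blocks:
  B0 = {m0, n0}
  B1 = {m1, n1}
  B2 = {m2, n2}
m0 ∈ B0, n0 ∈ B0 → same block
Bisimilar ⇒ trace-equivalent.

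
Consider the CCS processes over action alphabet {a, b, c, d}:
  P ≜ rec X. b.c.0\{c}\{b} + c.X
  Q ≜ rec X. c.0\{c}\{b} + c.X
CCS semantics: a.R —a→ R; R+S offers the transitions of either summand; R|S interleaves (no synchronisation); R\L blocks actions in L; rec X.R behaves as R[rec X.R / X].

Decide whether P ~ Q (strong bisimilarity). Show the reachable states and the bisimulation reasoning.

Reachable graph of P (3 states):
  s0 = rec X. b.c.0\{c}\{b} + c.X | —b→ s1, —c→ s0
  s1 = c.0\{c}\{b} | —c→ s2
  s2 = 0\{c}\{b} | ·
Reachable graph of Q (2 states):
  t0 = rec X. c.0\{c}\{b} + c.X | —c→ t0, —c→ t1
  t1 = 0\{c}\{b} | ·
Coarsest stable partition (strong bisimilarity classes):
  B0 = {s0}
  B1 = {s1}
  B2 = {s2, t1}
  B3 = {t0}
s0 ∈ B0, t0 ∈ B3 → different blocks

NO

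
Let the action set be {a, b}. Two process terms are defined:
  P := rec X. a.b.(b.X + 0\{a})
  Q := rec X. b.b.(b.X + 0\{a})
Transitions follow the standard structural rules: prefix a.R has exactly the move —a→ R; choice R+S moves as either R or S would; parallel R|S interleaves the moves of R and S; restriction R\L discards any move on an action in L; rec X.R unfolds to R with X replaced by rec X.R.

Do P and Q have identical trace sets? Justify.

LTS(P): 3 reachable states
  s0 = rec X. a.b.(b.X + 0\{a}) ⊢ --a--▸ s1
  s1 = b.(b.(rec X. a.b.(b.X + 0\{a})) + 0\{a}) ⊢ --b--▸ s2
  s2 = b.(rec X. a.b.(b.X + 0\{a})) + 0\{a} ⊢ --b--▸ s0
LTS(Q): 3 reachable states
  t0 = rec X. b.b.(b.X + 0\{a}) ⊢ --b--▸ t1
  t1 = b.(b.(rec X. b.b.(b.X + 0\{a})) + 0\{a}) ⊢ --b--▸ t2
  t2 = b.(rec X. b.b.(b.X + 0\{a})) + 0\{a} ⊢ --b--▸ t0
Run σ = ⟨a⟩ on P: start {s0}
  [1] a ⇒ {s1}
  P completes σ.
Run σ = ⟨a⟩ on Q: start {t0}
  [1] a ⇒ no successor for Q

NO — witness ⟨a⟩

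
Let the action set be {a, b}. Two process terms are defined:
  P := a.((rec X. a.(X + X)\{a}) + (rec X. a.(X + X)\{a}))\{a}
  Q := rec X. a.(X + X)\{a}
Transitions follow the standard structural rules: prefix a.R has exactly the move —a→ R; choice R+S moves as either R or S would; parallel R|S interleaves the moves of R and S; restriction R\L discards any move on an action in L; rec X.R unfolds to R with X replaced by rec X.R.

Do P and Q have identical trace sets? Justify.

YES

Reachable graph of P (2 states):
  u0 = a.((rec X. a.(X + X)\{a}) + (rec X. a.(X + X)\{a}))\{a} has moves ··a··> u1
  u1 = ((rec X. a.(X + X)\{a}) + (rec X. a.(X + X)\{a}))\{a} has moves deadlocked
Reachable graph of Q (2 states):
  v0 = rec X. a.(X + X)\{a} has moves ··a··> v1
  v1 = ((rec X. a.(X + X)\{a}) + (rec X. a.(X + X)\{a}))\{a} has moves deadlocked
Coarsest stable partition (strong bisimilarity classes):
  B0 = {u0, v0}
  B1 = {u1, v1}
u0 ∈ B0, v0 ∈ B0 → same block
Bisimilar ⇒ trace-equivalent.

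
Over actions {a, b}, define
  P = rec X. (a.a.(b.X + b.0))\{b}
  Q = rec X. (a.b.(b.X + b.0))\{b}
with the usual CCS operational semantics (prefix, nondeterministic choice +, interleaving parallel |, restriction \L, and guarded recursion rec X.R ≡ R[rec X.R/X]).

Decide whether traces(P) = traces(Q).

trace-distinct — witness ⟨aa⟩

P's transition system — 3 states:
  u0 = rec X. (a.a.(b.X + b.0))\{b} has moves =a=> u1
  u1 = (a.(b.(rec X. (a.a.(b.X + b.0))\{b}) + b.0))\{b} has moves =a=> u2
  u2 = (b.(rec X. (a.a.(b.X + b.0))\{b}) + b.0)\{b} has moves stopped
Q's transition system — 2 states:
  v0 = rec X. (a.b.(b.X + b.0))\{b} has moves =a=> v1
  v1 = (b.(b.(rec X. (a.b.(b.X + b.0))\{b}) + b.0))\{b} has moves stopped
Executing aa from P (initial set {u0}):
  step 1 (a): {u1}
  step 2 (a): {u2}
  P completes σ.
Executing aa from Q (initial set {v0}):
  step 1 (a): {v1}
  step 2 (a): ∅ (Q stuck)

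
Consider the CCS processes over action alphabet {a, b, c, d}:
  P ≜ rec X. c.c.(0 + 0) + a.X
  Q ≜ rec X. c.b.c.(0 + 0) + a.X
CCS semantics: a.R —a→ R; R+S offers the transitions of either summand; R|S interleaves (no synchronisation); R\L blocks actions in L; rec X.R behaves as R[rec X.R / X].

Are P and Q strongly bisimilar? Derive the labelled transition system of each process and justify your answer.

P's transition system — 3 states:
  p0 = rec X. c.c.(0 + 0) + a.X has moves --a--▸ p0, --c--▸ p1
  p1 = c.(0 + 0) has moves --c--▸ p2
  p2 = 0 + 0 has moves stopped
Q's transition system — 4 states:
  q0 = rec X. c.b.c.(0 + 0) + a.X has moves --a--▸ q0, --c--▸ q1
  q1 = b.c.(0 + 0) has moves --b--▸ q2
  q2 = c.(0 + 0) has moves --c--▸ q3
  q3 = 0 + 0 has moves stopped
Coarsest stable partition (strong bisimilarity classes):
  B0 = {p0}
  B1 = {p1, q2}
  B2 = {p2, q3}
  B3 = {q0}
  B4 = {q1}
p0 ∈ B0, q0 ∈ B3 → different blocks

NO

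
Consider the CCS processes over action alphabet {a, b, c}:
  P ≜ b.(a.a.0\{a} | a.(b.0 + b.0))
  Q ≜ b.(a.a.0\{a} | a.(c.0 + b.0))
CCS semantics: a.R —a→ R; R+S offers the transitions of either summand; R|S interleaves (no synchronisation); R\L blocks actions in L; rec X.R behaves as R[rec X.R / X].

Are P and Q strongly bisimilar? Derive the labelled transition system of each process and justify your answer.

P's transition system — 10 states:
  p0 = b.(a.a.0\{a} | a.(b.0 + b.0)) has moves ··b··> p1
  p1 = a.a.0\{a} | a.(b.0 + b.0) has moves ··a··> p2, ··a··> p3
  p2 = a.0\{a} | a.(b.0 + b.0) has moves ··a··> p4, ··a··> p5
  p3 = a.a.0\{a} | (b.0 + b.0) has moves ··a··> p5, ··b··> p6
  p4 = 0\{a} | a.(b.0 + b.0) has moves ··a··> p7
  p5 = a.0\{a} | (b.0 + b.0) has moves ··a··> p7, ··b··> p8
  p6 = a.a.0\{a} | 0 has moves ··a··> p8
  p7 = 0\{a} | (b.0 + b.0) has moves ··b··> p9
  p8 = a.0\{a} | 0 has moves ··a··> p9
  p9 = 0\{a} | 0 has moves stopped
Q's transition system — 10 states:
  q0 = b.(a.a.0\{a} | a.(c.0 + b.0)) has moves ··b··> q1
  q1 = a.a.0\{a} | a.(c.0 + b.0) has moves ··a··> q2, ··a··> q3
  q2 = a.0\{a} | a.(c.0 + b.0) has moves ··a··> q4, ··a··> q5
  q3 = a.a.0\{a} | (c.0 + b.0) has moves ··a··> q5, ··b··> q6, ··c··> q6
  q4 = 0\{a} | a.(c.0 + b.0) has moves ··a··> q7
  q5 = a.0\{a} | (c.0 + b.0) has moves ··a··> q7, ··b··> q8, ··c··> q8
  q6 = a.a.0\{a} | 0 has moves ··a··> q8
  q7 = 0\{a} | (c.0 + b.0) has moves ··b··> q9, ··c··> q9
  q8 = a.0\{a} | 0 has moves ··a··> q9
  q9 = 0\{a} | 0 has moves stopped
Coarsest stable partition (strong bisimilarity classes):
  B0 = {p0}
  B1 = {p1}
  B2 = {p3}
  B3 = {p6, q6}
  B4 = {p8, q8}
  B5 = {p9, q9}
  B6 = {p5}
  B7 = {p7}
  B8 = {p2}
  B9 = {p4}
  B10 = {q0}
  B11 = {q1}
  B12 = {q2}
  B13 = {q5}
  B14 = {q7}
  B15 = {q4}
  B16 = {q3}
p0 ∈ B0, q0 ∈ B10 → different blocks

NO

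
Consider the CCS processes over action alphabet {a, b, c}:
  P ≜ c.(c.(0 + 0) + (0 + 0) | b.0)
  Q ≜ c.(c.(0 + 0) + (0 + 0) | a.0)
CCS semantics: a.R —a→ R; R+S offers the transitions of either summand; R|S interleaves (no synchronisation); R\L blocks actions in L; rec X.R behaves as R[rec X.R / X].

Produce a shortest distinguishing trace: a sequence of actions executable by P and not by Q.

cb

LTS(P): 4 reachable states
  s0 = c.(c.(0 + 0) + (0 + 0) | b.0) → —c→ s1
  s1 = c.(0 + 0) + (0 + 0) | b.0 → —b→ s2, —c→ s3
  s2 = (0 + 0) | 0 → (no moves)
  s3 = 0 + 0 → (no moves)
LTS(Q): 4 reachable states
  t0 = c.(c.(0 + 0) + (0 + 0) | a.0) → —c→ t1
  t1 = c.(0 + 0) + (0 + 0) | a.0 → —a→ t2, —c→ t3
  t2 = (0 + 0) | 0 → (no moves)
  t3 = 0 + 0 → (no moves)
Run σ = ⟨cb⟩ on P: start {s0}
  [1] c ⇒ {s1}
  [2] b ⇒ {s2}
  P completes σ.
Run σ = ⟨cb⟩ on Q: start {t0}
  [1] c ⇒ {t1}
  [2] b ⇒ ∅  — Q cannot continue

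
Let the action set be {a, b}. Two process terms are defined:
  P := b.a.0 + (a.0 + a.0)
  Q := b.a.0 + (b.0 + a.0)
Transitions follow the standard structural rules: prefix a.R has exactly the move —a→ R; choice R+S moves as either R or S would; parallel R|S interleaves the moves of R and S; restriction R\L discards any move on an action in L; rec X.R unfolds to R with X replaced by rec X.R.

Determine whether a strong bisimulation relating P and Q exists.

NO

Reachable graph of P (3 states):
  m0 = b.a.0 + (a.0 + a.0) | ··a··> m1, ··b··> m2
  m1 = 0 | ·
  m2 = a.0 | ··a··> m1
Reachable graph of Q (3 states):
  n0 = b.a.0 + (b.0 + a.0) | ··a··> n1, ··b··> n1, ··b··> n2
  n1 = 0 | ·
  n2 = a.0 | ··a··> n1
Partition-refinement fixed point:
  B0 = {m0}
  B1 = {m1, n1}
  B2 = {m2, n2}
  B3 = {n0}
m0 ∈ B0, n0 ∈ B3 → different blocks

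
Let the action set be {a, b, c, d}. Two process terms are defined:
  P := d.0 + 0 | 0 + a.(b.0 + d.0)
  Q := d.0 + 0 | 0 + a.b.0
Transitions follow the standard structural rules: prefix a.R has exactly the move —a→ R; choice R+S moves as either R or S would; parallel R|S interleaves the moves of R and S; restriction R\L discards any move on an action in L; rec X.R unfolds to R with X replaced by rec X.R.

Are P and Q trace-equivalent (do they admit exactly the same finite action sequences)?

trace-distinct — witness ⟨ad⟩

P's transition system — 3 states:
  p0 = d.0 + 0 | 0 + a.(b.0 + d.0) has moves -a-> p1, -d-> p2
  p1 = b.0 + d.0 has moves -b-> p2, -d-> p2
  p2 = 0 has moves deadlocked
Q's transition system — 3 states:
  q0 = d.0 + 0 | 0 + a.b.0 has moves -a-> q1, -d-> q2
  q1 = b.0 has moves -b-> q2
  q2 = 0 has moves deadlocked
Trace ⟨ad⟩ through P, begin at {p0}:
  [1] a ⇒ {p1}
  [2] d ⇒ {p2}
  P completes σ.
Trace ⟨ad⟩ through Q, begin at {q0}:
  [1] a ⇒ {q1}
  [2] d ⇒ ∅ (Q stuck)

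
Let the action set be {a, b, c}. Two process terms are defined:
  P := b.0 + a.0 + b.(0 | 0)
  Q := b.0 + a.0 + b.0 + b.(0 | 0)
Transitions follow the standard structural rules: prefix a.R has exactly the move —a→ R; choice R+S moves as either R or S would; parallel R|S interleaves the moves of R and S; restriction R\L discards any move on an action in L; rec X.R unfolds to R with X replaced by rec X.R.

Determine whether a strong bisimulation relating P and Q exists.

P's transition system — 3 states:
  m0 = b.0 + a.0 + b.(0 | 0) | =a=> m1, =b=> m1, =b=> m2
  m1 = 0 | stopped
  m2 = 0 | 0 | stopped
Q's transition system — 3 states:
  n0 = b.0 + a.0 + b.0 + b.(0 | 0) | =a=> n1, =b=> n1, =b=> n2
  n1 = 0 | stopped
  n2 = 0 | 0 | stopped
Partition-refinement fixed point:
  B0 = {m0, n0}
  B1 = {m1, m2, n1, n2}
m0 ∈ B0, n0 ∈ B0 → same block

bisimilar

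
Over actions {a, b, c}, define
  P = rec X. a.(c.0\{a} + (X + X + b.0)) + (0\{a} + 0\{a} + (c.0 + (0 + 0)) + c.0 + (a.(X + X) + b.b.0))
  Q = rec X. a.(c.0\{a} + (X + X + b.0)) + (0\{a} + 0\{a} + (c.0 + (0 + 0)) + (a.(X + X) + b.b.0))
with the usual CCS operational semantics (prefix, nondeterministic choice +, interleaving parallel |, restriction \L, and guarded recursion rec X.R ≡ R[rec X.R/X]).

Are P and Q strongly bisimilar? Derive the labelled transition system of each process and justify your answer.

P's transition system — 6 states:
  u0 = rec X. a.(c.0\{a} + (X + X + b.0)) + (0\{a} + 0\{a} + (c.0 + (0 + 0)) + c.0 + (a.(X + X) + b.b.0)) ⊢ =a=> u1, =a=> u2, =b=> u3, =c=> u4
  u1 = (rec X. a.(c.0\{a} + (X + X + b.0)) + (0\{a} + 0\{a} + (c.0 + (0 + 0)) + c.0 + (a.(X + X) + b.b.0))) + (rec X. a.(c.0\{a} + (X + X + b.0)) + (0\{a} + 0\{a} + (c.0 + (0 + 0)) + c.0 + (a.(X + X) + b.b.0))) ⊢ =a=> u1, =a=> u2, =b=> u3, =c=> u4
  u2 = c.0\{a} + ((rec X. a.(c.0\{a} + (X + X + b.0)) + (0\{a} + 0\{a} + (c.0 + (0 + 0)) + c.0 + (a.(X + X) + b.b.0))) + (rec X. a.(c.0\{a} + (X + X + b.0)) + (0\{a} + 0\{a} + (c.0 + (0 + 0)) + c.0 + (a.(X + X) + b.b.0))) + b.0) ⊢ =a=> u1, =a=> u2, =b=> u3, =b=> u4, =c=> u4, =c=> u5
  u3 = b.0 ⊢ =b=> u4
  u4 = 0 ⊢ stopped
  u5 = 0\{a} ⊢ stopped
Q's transition system — 6 states:
  v0 = rec X. a.(c.0\{a} + (X + X + b.0)) + (0\{a} + 0\{a} + (c.0 + (0 + 0)) + (a.(X + X) + b.b.0)) ⊢ =a=> v1, =a=> v2, =b=> v3, =c=> v4
  v1 = (rec X. a.(c.0\{a} + (X + X + b.0)) + (0\{a} + 0\{a} + (c.0 + (0 + 0)) + (a.(X + X) + b.b.0))) + (rec X. a.(c.0\{a} + (X + X + b.0)) + (0\{a} + 0\{a} + (c.0 + (0 + 0)) + (a.(X + X) + b.b.0))) ⊢ =a=> v1, =a=> v2, =b=> v3, =c=> v4
  v2 = c.0\{a} + ((rec X. a.(c.0\{a} + (X + X + b.0)) + (0\{a} + 0\{a} + (c.0 + (0 + 0)) + (a.(X + X) + b.b.0))) + (rec X. a.(c.0\{a} + (X + X + b.0)) + (0\{a} + 0\{a} + (c.0 + (0 + 0)) + (a.(X + X) + b.b.0))) + b.0) ⊢ =a=> v1, =a=> v2, =b=> v3, =b=> v4, =c=> v4, =c=> v5
  v3 = b.0 ⊢ =b=> v4
  v4 = 0 ⊢ stopped
  v5 = 0\{a} ⊢ stopped
Partition-refinement fixed point:
  B0 = {u0, u1, v0, v1}
  B1 = {u3, v3}
  B2 = {u4, u5, v4, v5}
  B3 = {u2, v2}
u0 ∈ B0, v0 ∈ B0 → same block

P ~ Q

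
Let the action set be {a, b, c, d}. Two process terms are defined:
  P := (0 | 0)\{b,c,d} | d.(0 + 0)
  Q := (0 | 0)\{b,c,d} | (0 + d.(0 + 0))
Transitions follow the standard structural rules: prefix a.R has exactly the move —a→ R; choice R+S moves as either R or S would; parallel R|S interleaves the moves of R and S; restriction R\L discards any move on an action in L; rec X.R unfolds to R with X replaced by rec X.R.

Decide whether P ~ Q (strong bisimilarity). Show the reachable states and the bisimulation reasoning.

LTS(P): 2 reachable states
  m0 = (0 | 0)\{b,c,d} | d.(0 + 0) ⊢ —d→ m1
  m1 = (0 | 0)\{b,c,d} | (0 + 0) ⊢ stopped
LTS(Q): 2 reachable states
  n0 = (0 | 0)\{b,c,d} | (0 + d.(0 + 0)) ⊢ —d→ n1
  n1 = (0 | 0)\{b,c,d} | (0 + 0) ⊢ stopped
Coarsest stable partition (strong bisimilarity classes):
  B0 = {m0, n0}
  B1 = {m1, n1}
m0 ∈ B0, n0 ∈ B0 → same block

bisimilar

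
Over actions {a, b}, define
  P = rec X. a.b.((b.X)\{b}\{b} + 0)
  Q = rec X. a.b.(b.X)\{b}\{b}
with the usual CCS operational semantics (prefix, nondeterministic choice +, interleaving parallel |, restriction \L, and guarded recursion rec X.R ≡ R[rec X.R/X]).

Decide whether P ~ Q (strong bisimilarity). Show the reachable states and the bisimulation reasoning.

bisimilar

Reachable graph of P (3 states):
  u0 = rec X. a.b.((b.X)\{b}\{b} + 0) :: -a-> u1
  u1 = b.((b.(rec X. a.b.((b.X)\{b}\{b} + 0)))\{b}\{b} + 0) :: -b-> u2
  u2 = (b.(rec X. a.b.((b.X)\{b}\{b} + 0)))\{b}\{b} + 0 :: ∅
Reachable graph of Q (3 states):
  v0 = rec X. a.b.(b.X)\{b}\{b} :: -a-> v1
  v1 = b.(b.(rec X. a.b.(b.X)\{b}\{b}))\{b}\{b} :: -b-> v2
  v2 = (b.(rec X. a.b.(b.X)\{b}\{b}))\{b}\{b} :: ∅
Coarsest stable partition (strong bisimilarity classes):
  B0 = {u0, v0}
  B1 = {u1, v1}
  B2 = {u2, v2}
u0 ∈ B0, v0 ∈ B0 → same block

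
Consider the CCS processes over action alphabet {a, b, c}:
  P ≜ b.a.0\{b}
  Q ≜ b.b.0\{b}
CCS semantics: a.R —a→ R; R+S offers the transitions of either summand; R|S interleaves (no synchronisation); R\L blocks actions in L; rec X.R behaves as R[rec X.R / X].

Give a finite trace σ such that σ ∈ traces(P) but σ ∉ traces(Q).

ba

LTS(P): 3 reachable states
  s0 = b.a.0\{b} has moves -b-> s1
  s1 = a.0\{b} has moves -a-> s2
  s2 = 0\{b} has moves ∅
LTS(Q): 3 reachable states
  t0 = b.b.0\{b} has moves -b-> t1
  t1 = b.0\{b} has moves -b-> t2
  t2 = 0\{b} has moves ∅
Executing ba from P (initial set {s0}):
  [1] b ⇒ {s1}
  [2] a ⇒ {s2}
  ✓ P
Executing ba from Q (initial set {t0}):
  [1] b ⇒ {t1}
  [2] a ⇒ no successor for Q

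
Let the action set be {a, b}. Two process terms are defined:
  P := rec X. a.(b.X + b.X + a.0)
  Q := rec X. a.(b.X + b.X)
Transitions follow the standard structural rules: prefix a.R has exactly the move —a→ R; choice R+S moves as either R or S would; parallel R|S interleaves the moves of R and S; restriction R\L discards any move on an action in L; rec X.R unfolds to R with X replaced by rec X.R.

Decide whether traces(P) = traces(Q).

NO — witness ⟨aa⟩

LTS(P): 3 reachable states
  m0 = rec X. a.(b.X + b.X + a.0) | -a-> m1
  m1 = b.(rec X. a.(b.X + b.X + a.0)) + b.(rec X. a.(b.X + b.X + a.0)) + a.0 | -a-> m2, -b-> m0
  m2 = 0 | (no moves)
LTS(Q): 2 reachable states
  n0 = rec X. a.(b.X + b.X) | -a-> n1
  n1 = b.(rec X. a.(b.X + b.X)) + b.(rec X. a.(b.X + b.X)) | -b-> n0
Executing aa from P (initial set {m0}):
  step 1 (a): {m1}
  step 2 (a): {m2}
  — P admits the full trace.
Executing aa from Q (initial set {n0}):
  step 1 (a): {n1}
  step 2 (a): ∅ (Q stuck)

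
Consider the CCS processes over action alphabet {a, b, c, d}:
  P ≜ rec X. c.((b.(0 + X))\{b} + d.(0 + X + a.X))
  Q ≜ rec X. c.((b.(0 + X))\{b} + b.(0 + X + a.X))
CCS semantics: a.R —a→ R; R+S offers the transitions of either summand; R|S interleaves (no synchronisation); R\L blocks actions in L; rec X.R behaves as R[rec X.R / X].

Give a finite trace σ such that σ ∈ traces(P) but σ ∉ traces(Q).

cd

Reachable graph of P (3 states):
  s0 = rec X. c.((b.(0 + X))\{b} + d.(0 + X + a.X)) → -c-> s1
  s1 = (b.(0 + (rec X. c.((b.(0 + X))\{b} + d.(0 + X + a.X)))))\{b} + d.(0 + (rec X. c.((b.(0 + X))\{b} + d.(0 + X + a.X))) + a.(rec X. c.((b.(0 + X))\{b} + d.(0 + X + a.X)))) → -d-> s2
  s2 = 0 + (rec X. c.((b.(0 + X))\{b} + d.(0 + X + a.X))) + a.(rec X. c.((b.(0 + X))\{b} + d.(0 + X + a.X))) → -a-> s0, -c-> s1
Reachable graph of Q (3 states):
  t0 = rec X. c.((b.(0 + X))\{b} + b.(0 + X + a.X)) → -c-> t1
  t1 = (b.(0 + (rec X. c.((b.(0 + X))\{b} + b.(0 + X + a.X)))))\{b} + b.(0 + (rec X. c.((b.(0 + X))\{b} + b.(0 + X + a.X))) + a.(rec X. c.((b.(0 + X))\{b} + b.(0 + X + a.X)))) → -b-> t2
  t2 = 0 + (rec X. c.((b.(0 + X))\{b} + b.(0 + X + a.X))) + a.(rec X. c.((b.(0 + X))\{b} + b.(0 + X + a.X))) → -a-> t0, -c-> t1
Trace ⟨cd⟩ through P, begin at {s0}:
  step 1 (c): {s1}
  step 2 (d): {s2}
  P completes σ.
Trace ⟨cd⟩ through Q, begin at {t0}:
  step 1 (c): {t1}
  step 2 (d): no successor for Q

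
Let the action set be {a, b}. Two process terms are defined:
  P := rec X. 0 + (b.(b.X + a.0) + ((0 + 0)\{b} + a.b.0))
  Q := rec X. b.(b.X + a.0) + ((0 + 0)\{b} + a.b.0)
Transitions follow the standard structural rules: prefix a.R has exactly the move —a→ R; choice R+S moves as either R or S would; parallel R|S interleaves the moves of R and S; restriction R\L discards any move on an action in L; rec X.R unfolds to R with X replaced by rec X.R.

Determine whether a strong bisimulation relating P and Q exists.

Reachable graph of P (4 states):
  s0 = rec X. 0 + (b.(b.X + a.0) + ((0 + 0)\{b} + a.b.0)) | ··a··> s1, ··b··> s2
  s1 = b.0 | ··b··> s3
  s2 = b.(rec X. 0 + (b.(b.X + a.0) + ((0 + 0)\{b} + a.b.0))) + a.0 | ··a··> s3, ··b··> s0
  s3 = 0 | ·
Reachable graph of Q (4 states):
  t0 = rec X. b.(b.X + a.0) + ((0 + 0)\{b} + a.b.0) | ··a··> t1, ··b··> t2
  t1 = b.0 | ··b··> t3
  t2 = b.(rec X. b.(b.X + a.0) + ((0 + 0)\{b} + a.b.0)) + a.0 | ··a··> t3, ··b··> t0
  t3 = 0 | ·
Partition-refinement fixed point:
  B0 = {s0, t0}
  B1 = {s1, t1}
  B2 = {s3, t3}
  B3 = {s2, t2}
s0 ∈ B0, t0 ∈ B0 → same block

P ~ Q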